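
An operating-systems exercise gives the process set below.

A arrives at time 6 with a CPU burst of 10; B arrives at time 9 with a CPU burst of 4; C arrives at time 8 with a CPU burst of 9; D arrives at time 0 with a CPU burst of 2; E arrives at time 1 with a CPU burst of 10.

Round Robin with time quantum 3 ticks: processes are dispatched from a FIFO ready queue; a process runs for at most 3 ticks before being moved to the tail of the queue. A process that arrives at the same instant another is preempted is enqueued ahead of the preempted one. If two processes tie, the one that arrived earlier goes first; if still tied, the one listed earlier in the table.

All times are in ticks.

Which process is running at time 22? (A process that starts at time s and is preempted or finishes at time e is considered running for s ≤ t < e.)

Gantt: | D 0-2 | E 2-8 | A 8-11 | C 11-14 | E 14-17 | B 17-20 | A 20-23 | C 23-26 | E 26-27 | B 27-28 | A 28-31 | C 31-34 | A 34-35 |
Completion: A=35  B=28  C=34  D=2  E=27

A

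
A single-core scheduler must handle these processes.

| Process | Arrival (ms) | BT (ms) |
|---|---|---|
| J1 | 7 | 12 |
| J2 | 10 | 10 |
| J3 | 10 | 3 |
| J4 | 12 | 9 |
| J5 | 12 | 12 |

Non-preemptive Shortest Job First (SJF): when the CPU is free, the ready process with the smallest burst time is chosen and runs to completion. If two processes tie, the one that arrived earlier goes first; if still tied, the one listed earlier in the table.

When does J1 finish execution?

19

Timeline: | idle 0-7 | J1 7-19 | J3 19-22 | J4 22-31 | J2 31-41 | J5 41-53 |
Completion: J1=19  J2=41  J3=22  J4=31  J5=53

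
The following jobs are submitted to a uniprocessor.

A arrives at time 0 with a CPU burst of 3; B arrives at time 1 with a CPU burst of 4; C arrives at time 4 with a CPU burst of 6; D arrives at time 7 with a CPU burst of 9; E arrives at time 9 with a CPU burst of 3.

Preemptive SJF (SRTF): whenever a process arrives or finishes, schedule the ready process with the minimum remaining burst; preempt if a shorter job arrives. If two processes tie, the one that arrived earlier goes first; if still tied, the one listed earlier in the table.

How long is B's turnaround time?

6

Schedule: | A 0-3 | B 3-7 | C 7-9 | E 9-12 | C 12-16 | D 16-25 |
Completion: A=3  B=7  C=16  D=25  E=12
Turnaround(B) = completion − arrival = 7 − 1 = 6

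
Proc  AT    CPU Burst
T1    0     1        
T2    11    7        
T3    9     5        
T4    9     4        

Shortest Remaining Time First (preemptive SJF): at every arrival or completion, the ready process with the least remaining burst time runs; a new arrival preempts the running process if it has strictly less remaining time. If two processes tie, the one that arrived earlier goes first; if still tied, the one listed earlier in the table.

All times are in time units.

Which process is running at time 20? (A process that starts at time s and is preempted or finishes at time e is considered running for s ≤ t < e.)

T2

Schedule: | T1 0-1 | idle 1-9 | T4 9-13 | T3 13-18 | T2 18-25 |
Completion: T1=1  T2=25  T3=18  T4=13
Turnaround (C−A): T1=1  T2=14  T3=9  T4=4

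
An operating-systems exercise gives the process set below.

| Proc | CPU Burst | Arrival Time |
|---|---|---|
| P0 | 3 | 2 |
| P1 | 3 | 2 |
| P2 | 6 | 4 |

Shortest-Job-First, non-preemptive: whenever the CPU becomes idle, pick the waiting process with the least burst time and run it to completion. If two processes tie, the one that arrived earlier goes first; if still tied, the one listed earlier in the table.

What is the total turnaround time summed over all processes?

Schedule: | idle 0-2 | P0 2-5 | P1 5-8 | P2 8-14 |
Completion: P0=5  P1=8  P2=14
Turnaround (C−A): P0=3  P1=6  P2=10
Turnaround = completion − arrival: P0=3, P1=6, P2=10
Total turnaround = 3 + 6 + 10 = 19

19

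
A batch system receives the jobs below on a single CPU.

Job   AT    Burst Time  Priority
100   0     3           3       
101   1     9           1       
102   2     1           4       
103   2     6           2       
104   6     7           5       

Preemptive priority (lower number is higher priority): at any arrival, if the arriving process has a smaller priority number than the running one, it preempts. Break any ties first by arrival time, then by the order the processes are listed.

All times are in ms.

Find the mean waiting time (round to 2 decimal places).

Schedule: | 100 0-1 | 101 1-10 | 103 10-16 | 100 16-18 | 102 18-19 | 104 19-26 |
Completion: 100=18  101=10  102=19  103=16  104=26
Turnaround (C−A): 100=18  101=9  102=17  103=14  104=20
Waiting times: 100=15, 101=0, 102=16, 103=8, 104=13
Average waiting = (15+0+16+8+13) / 5 = 52/5 = 10.40

10.40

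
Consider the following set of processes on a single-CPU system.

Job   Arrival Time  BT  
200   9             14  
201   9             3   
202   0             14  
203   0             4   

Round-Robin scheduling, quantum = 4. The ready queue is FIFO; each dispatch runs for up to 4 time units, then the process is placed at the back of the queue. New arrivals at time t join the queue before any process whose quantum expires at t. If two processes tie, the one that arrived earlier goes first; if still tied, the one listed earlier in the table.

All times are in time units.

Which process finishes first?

203

Schedule: | 202 0-4 | 203 4-8 | 202 8-12 | 200 12-16 | 201 16-19 | 202 19-23 | 200 23-27 | 202 27-29 | 200 29-35 |
Completion: 200=35  201=19  202=29  203=8
Turnaround (C−A): 200=26  201=10  202=29  203=8
Finish order: 203 → 201 → 202 → 200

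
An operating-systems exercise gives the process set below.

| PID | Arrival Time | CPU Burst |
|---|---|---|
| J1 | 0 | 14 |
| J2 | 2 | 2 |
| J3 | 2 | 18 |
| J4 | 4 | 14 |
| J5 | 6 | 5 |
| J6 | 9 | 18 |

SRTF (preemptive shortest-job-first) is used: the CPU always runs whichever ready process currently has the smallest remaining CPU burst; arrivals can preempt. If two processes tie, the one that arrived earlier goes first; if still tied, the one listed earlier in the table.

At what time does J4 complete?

Gantt: | J1 0-2 | J2 2-4 | J1 4-6 | J5 6-11 | J1 11-21 | J4 21-35 | J3 35-53 | J6 53-71 |
Completion: J1=21  J2=4  J3=53  J4=35  J5=11  J6=71
Turnaround (C−A): J1=21  J2=2  J3=51  J4=31  J5=5  J6=62

35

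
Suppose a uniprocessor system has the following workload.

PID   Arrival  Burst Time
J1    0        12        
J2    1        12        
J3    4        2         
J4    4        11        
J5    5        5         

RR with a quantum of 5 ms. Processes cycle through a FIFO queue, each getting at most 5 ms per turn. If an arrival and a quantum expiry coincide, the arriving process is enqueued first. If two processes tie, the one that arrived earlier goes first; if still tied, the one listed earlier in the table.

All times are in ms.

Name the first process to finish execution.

Gantt: | J1 0-5 | J2 5-10 | J3 10-12 | J4 12-17 | J5 17-22 | J1 22-27 | J2 27-32 | J4 32-37 | J1 37-39 | J2 39-41 | J4 41-42 |
Completion: J1=39  J2=41  J3=12  J4=42  J5=22
Finish order: J3 → J5 → J1 → J2 → J4

J3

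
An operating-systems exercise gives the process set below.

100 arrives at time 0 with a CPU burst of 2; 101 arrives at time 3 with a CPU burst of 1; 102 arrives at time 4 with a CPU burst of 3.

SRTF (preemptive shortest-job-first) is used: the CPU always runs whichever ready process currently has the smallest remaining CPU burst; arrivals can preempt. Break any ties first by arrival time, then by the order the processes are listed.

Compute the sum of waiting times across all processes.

0

Schedule: | 100 0-2 | idle 2-3 | 101 3-4 | 102 4-7 |
Completion: 100=2  101=4  102=7
Waiting = turnaround − burst: 100=0, 101=0, 102=0
Total waiting = 0 + 0 + 0 = 0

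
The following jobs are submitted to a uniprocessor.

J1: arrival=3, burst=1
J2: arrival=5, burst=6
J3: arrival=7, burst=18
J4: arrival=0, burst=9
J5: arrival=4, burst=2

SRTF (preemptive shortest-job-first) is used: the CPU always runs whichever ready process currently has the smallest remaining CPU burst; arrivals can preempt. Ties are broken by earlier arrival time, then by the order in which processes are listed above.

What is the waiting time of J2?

7

Gantt: | J4 0-3 | J1 3-4 | J5 4-6 | J4 6-12 | J2 12-18 | J3 18-36 |
Completion: J1=4  J2=18  J3=36  J4=12  J5=6
Waiting(J2) = turnaround − burst = 13 − 6 = 7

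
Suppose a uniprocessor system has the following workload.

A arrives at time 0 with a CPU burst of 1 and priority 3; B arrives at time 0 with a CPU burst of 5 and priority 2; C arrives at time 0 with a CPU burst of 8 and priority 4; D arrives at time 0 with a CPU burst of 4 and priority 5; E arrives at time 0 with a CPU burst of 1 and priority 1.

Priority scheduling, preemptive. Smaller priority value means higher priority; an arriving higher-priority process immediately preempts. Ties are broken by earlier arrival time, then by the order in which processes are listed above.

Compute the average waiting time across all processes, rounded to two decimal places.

Timeline: | E 0-1 | B 1-6 | A 6-7 | C 7-15 | D 15-19 |
Completion: A=7  B=6  C=15  D=19  E=1
Waiting times: A=6, B=1, C=7, D=15, E=0
Average waiting = (6+1+7+15+0) / 5 = 29/5 = 5.80

5.80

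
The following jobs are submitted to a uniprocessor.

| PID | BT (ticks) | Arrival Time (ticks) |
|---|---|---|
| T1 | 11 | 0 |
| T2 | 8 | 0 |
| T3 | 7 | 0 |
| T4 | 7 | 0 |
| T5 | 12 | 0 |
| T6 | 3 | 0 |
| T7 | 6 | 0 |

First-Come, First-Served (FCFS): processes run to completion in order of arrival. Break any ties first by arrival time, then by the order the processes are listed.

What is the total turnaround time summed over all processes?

Gantt: | T1 0-11 | T2 11-19 | T3 19-26 | T4 26-33 | T5 33-45 | T6 45-48 | T7 48-54 |
Completion: T1=11  T2=19  T3=26  T4=33  T5=45  T6=48  T7=54
Turnaround = completion − arrival: T1=11, T2=19, T3=26, T4=33, T5=45, T6=48, T7=54
Total turnaround = 11 + 19 + 26 + 33 + 45 + 48 + 54 = 236

236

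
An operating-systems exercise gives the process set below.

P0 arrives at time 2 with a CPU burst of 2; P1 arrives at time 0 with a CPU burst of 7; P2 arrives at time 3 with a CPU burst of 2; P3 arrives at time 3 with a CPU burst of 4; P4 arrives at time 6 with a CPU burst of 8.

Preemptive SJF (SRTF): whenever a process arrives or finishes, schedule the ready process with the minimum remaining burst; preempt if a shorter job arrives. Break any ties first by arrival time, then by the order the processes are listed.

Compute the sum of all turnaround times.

44

Timeline: | P1 0-2 | P0 2-4 | P2 4-6 | P3 6-10 | P1 10-15 | P4 15-23 |
Completion: P0=4  P1=15  P2=6  P3=10  P4=23
Turnaround (C−A): P0=2  P1=15  P2=3  P3=7  P4=17
Turnaround = completion − arrival: P0=2, P1=15, P2=3, P3=7, P4=17
Total turnaround = 2 + 15 + 3 + 7 + 17 = 44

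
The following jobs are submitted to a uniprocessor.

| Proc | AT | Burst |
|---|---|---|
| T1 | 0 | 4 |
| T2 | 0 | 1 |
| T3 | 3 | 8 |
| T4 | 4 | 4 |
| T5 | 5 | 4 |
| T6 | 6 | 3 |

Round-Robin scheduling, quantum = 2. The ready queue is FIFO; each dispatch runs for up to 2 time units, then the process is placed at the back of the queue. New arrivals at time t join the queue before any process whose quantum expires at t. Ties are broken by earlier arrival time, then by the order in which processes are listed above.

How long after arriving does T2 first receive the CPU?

Schedule: | T1 0-2 | T2 2-3 | T1 3-5 | T3 5-7 | T4 7-9 | T5 9-11 | T6 11-13 | T3 13-15 | T4 15-17 | T5 17-19 | T6 19-20 | T3 20-24 |
Completion: T1=5  T2=3  T3=24  T4=17  T5=19  T6=20
Response(T2) = first start − arrival = 2 − 0 = 2

2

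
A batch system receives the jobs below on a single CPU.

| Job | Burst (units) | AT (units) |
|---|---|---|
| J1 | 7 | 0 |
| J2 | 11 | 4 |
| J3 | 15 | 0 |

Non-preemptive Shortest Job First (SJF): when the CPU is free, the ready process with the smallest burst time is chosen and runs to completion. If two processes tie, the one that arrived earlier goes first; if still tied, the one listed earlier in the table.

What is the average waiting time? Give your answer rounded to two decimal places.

7.00

Timeline: | J1 0-7 | J2 7-18 | J3 18-33 |
Completion: J1=7  J2=18  J3=33
Waiting times: J1=0, J2=3, J3=18
Average waiting = (0+3+18) / 3 = 21/3 = 7.00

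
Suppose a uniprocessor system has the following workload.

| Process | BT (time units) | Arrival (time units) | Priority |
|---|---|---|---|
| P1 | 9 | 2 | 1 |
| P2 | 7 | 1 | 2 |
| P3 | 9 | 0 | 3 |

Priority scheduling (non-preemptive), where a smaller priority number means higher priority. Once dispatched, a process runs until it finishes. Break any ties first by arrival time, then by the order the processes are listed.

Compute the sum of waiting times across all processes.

Gantt: | P3 0-9 | P1 9-18 | P2 18-25 |
Completion: P1=18  P2=25  P3=9
Turnaround (C−A): P1=16  P2=24  P3=9
Waiting = turnaround − burst: P1=7, P2=17, P3=0
Total waiting = 7 + 17 + 0 = 24

24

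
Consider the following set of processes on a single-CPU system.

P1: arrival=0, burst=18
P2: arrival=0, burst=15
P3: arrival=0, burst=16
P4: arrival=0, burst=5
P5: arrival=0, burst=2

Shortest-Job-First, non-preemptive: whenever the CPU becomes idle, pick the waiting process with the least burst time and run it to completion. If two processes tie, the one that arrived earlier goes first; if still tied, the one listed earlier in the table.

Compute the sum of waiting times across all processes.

69

Schedule: | P5 0-2 | P4 2-7 | P2 7-22 | P3 22-38 | P1 38-56 |
Completion: P1=56  P2=22  P3=38  P4=7  P5=2
Turnaround (C−A): P1=56  P2=22  P3=38  P4=7  P5=2
Waiting = turnaround − burst: P1=38, P2=7, P3=22, P4=2, P5=0
Total waiting = 38 + 7 + 22 + 2 + 0 = 69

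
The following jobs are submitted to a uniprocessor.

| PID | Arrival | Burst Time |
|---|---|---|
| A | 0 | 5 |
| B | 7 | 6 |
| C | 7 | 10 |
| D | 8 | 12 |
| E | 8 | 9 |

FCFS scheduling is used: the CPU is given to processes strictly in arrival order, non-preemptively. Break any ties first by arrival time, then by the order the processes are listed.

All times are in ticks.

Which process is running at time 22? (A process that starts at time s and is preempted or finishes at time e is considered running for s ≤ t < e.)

Schedule: | A 0-5 | idle 5-7 | B 7-13 | C 13-23 | D 23-35 | E 35-44 |
Completion: A=5  B=13  C=23  D=35  E=44
Turnaround (C−A): A=5  B=6  C=16  D=27  E=36

C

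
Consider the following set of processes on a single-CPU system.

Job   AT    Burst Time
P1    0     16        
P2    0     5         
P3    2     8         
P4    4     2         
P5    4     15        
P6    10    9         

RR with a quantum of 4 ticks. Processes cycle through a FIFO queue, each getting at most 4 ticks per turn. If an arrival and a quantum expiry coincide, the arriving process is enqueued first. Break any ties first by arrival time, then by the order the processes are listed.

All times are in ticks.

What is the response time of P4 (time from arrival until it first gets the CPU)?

Gantt: | P1 0-4 | P2 4-8 | P3 8-12 | P4 12-14 | P5 14-18 | P1 18-22 | P2 22-23 | P6 23-27 | P3 27-31 | P5 31-35 | P1 35-39 | P6 39-43 | P5 43-47 | P1 47-51 | P6 51-52 | P5 52-55 |
Completion: P1=51  P2=23  P3=31  P4=14  P5=55  P6=52
Response(P4) = first start − arrival = 12 − 4 = 8

8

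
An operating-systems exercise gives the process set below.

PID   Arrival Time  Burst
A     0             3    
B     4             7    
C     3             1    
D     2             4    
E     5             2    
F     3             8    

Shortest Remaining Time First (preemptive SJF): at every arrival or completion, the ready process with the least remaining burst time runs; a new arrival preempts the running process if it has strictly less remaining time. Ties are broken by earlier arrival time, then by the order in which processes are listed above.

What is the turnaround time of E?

Schedule: | A 0-3 | C 3-4 | D 4-5 | E 5-7 | D 7-10 | B 10-17 | F 17-25 |
Completion: A=3  B=17  C=4  D=10  E=7  F=25
Turnaround (C−A): A=3  B=13  C=1  D=8  E=2  F=22
Turnaround(E) = completion − arrival = 7 − 5 = 2

2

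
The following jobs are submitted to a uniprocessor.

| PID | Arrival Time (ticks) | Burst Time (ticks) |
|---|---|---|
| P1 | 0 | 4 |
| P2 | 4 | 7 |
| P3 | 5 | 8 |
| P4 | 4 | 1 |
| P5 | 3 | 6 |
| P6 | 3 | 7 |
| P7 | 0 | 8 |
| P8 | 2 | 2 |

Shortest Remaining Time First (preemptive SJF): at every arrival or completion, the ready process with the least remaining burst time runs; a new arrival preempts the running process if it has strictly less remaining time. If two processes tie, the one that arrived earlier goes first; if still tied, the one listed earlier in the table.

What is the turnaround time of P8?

Gantt: | P1 0-4 | P4 4-5 | P8 5-7 | P5 7-13 | P6 13-20 | P2 20-27 | P7 27-35 | P3 35-43 |
Completion: P1=4  P2=27  P3=43  P4=5  P5=13  P6=20  P7=35  P8=7
Turnaround(P8) = completion − arrival = 7 − 2 = 5

5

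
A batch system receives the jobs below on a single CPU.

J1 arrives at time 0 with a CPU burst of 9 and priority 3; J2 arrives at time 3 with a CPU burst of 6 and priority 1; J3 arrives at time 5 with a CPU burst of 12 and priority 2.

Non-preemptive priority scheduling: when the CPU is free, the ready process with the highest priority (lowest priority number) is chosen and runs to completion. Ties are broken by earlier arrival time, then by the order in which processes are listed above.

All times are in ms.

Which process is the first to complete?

J1

Gantt: | J1 0-9 | J2 9-15 | J3 15-27 |
Completion: J1=9  J2=15  J3=27
Turnaround (C−A): J1=9  J2=12  J3=22
Finish order: J1 → J2 → J3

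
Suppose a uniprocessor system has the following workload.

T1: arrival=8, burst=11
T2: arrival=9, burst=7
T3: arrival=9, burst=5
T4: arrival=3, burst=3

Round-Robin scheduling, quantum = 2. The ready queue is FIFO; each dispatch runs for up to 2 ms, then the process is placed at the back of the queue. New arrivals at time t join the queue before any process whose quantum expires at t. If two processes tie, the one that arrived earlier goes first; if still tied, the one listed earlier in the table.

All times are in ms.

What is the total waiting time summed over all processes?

35

Schedule: | idle 0-3 | T4 3-6 | idle 6-8 | T1 8-10 | T2 10-12 | T3 12-14 | T1 14-16 | T2 16-18 | T3 18-20 | T1 20-22 | T2 22-24 | T3 24-25 | T1 25-27 | T2 27-28 | T1 28-31 |
Completion: T1=31  T2=28  T3=25  T4=6
Waiting = turnaround − burst: T1=12, T2=12, T3=11, T4=0
Total waiting = 12 + 12 + 11 + 0 = 35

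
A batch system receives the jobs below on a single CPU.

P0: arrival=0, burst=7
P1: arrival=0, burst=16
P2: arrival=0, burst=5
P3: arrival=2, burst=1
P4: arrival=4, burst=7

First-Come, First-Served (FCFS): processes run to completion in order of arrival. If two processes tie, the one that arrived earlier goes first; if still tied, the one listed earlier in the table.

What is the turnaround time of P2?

28

Schedule: | P0 0-7 | P1 7-23 | P2 23-28 | P3 28-29 | P4 29-36 |
Completion: P0=7  P1=23  P2=28  P3=29  P4=36
Turnaround (C−A): P0=7  P1=23  P2=28  P3=27  P4=32
Turnaround(P2) = completion − arrival = 28 − 0 = 28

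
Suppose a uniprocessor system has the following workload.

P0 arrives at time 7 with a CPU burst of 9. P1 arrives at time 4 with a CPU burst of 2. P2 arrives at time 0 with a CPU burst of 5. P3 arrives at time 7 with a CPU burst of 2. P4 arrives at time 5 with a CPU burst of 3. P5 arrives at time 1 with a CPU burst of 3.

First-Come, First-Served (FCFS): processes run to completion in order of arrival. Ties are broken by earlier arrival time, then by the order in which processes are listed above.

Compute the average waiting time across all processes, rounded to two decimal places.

5.67

Timeline: | P2 0-5 | P5 5-8 | P1 8-10 | P4 10-13 | P0 13-22 | P3 22-24 |
Completion: P0=22  P1=10  P2=5  P3=24  P4=13  P5=8
Waiting times: P0=6, P1=4, P2=0, P3=15, P4=5, P5=4
Average waiting = (6+4+0+15+5+4) / 6 = 34/6 = 5.67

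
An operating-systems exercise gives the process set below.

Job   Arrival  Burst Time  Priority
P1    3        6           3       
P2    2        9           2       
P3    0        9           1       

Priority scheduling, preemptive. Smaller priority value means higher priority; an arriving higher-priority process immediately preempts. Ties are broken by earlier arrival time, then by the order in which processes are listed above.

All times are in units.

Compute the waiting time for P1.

15

Schedule: | P3 0-9 | P2 9-18 | P1 18-24 |
Completion: P1=24  P2=18  P3=9
Turnaround (C−A): P1=21  P2=16  P3=9
Waiting(P1) = turnaround − burst = 21 − 6 = 15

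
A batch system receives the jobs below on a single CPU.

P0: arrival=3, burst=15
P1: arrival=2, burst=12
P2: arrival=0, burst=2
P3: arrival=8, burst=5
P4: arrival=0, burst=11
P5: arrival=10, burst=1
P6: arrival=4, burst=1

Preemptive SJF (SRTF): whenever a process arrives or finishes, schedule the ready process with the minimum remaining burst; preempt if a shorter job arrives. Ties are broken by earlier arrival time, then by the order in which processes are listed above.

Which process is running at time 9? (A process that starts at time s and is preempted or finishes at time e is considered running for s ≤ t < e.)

P3

Gantt: | P2 0-2 | P4 2-4 | P6 4-5 | P4 5-8 | P3 8-10 | P5 10-11 | P3 11-14 | P4 14-20 | P1 20-32 | P0 32-47 |
Completion: P0=47  P1=32  P2=2  P3=14  P4=20  P5=11  P6=5
Turnaround (C−A): P0=44  P1=30  P2=2  P3=6  P4=20  P5=1  P6=1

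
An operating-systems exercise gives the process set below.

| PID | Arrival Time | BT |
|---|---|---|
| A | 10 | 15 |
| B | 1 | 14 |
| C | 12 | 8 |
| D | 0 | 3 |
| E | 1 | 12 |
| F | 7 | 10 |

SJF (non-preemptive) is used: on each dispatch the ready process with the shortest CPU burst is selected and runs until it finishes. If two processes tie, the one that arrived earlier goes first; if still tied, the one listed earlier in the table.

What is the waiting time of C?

3

Schedule: | D 0-3 | E 3-15 | C 15-23 | F 23-33 | B 33-47 | A 47-62 |
Completion: A=62  B=47  C=23  D=3  E=15  F=33
Turnaround (C−A): A=52  B=46  C=11  D=3  E=14  F=26
Waiting(C) = turnaround − burst = 11 − 8 = 3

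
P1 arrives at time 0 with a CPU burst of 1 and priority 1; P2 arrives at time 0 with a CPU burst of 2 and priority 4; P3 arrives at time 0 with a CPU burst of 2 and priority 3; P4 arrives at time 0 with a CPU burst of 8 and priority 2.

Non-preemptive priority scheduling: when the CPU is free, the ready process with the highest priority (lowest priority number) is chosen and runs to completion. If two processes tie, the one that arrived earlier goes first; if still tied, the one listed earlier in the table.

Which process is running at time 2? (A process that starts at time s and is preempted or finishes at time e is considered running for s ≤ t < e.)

Gantt: | P1 0-1 | P4 1-9 | P3 9-11 | P2 11-13 |
Completion: P1=1  P2=13  P3=11  P4=9

P4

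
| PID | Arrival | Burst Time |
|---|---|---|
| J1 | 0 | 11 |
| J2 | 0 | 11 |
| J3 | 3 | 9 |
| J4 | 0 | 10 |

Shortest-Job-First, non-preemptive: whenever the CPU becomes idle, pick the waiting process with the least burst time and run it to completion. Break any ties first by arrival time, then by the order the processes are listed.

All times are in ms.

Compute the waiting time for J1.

Schedule: | J4 0-10 | J3 10-19 | J1 19-30 | J2 30-41 |
Completion: J1=30  J2=41  J3=19  J4=10
Turnaround (C−A): J1=30  J2=41  J3=16  J4=10
Waiting(J1) = turnaround − burst = 30 − 11 = 19

19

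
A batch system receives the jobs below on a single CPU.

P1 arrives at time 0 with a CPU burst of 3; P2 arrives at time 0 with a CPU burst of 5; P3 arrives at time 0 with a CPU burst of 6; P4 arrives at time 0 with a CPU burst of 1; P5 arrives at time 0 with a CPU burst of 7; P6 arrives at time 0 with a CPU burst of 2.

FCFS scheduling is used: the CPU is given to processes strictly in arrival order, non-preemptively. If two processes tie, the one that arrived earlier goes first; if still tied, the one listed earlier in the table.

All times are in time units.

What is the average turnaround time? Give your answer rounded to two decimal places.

14.33

Schedule: | P1 0-3 | P2 3-8 | P3 8-14 | P4 14-15 | P5 15-22 | P6 22-24 |
Completion: P1=3  P2=8  P3=14  P4=15  P5=22  P6=24
Turnaround times: P1=3, P2=8, P3=14, P4=15, P5=22, P6=24
Average turnaround = (3+8+14+15+22+24) / 6 = 86/6 = 14.33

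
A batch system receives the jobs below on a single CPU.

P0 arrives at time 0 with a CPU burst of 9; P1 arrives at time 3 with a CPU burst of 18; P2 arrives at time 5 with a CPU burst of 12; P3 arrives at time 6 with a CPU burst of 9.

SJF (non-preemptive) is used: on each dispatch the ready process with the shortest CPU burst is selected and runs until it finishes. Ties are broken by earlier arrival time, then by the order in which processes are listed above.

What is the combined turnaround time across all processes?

Gantt: | P0 0-9 | P3 9-18 | P2 18-30 | P1 30-48 |
Completion: P0=9  P1=48  P2=30  P3=18
Turnaround (C−A): P0=9  P1=45  P2=25  P3=12
Turnaround = completion − arrival: P0=9, P1=45, P2=25, P3=12
Total turnaround = 9 + 45 + 25 + 12 = 91

91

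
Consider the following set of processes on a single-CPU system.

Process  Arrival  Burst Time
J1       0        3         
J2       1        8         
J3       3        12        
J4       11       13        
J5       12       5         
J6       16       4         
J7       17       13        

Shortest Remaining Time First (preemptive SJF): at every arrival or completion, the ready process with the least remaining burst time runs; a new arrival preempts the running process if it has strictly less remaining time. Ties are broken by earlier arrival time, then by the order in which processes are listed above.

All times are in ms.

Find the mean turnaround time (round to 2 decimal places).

Gantt: | J1 0-3 | J2 3-11 | J3 11-12 | J5 12-17 | J6 17-21 | J3 21-32 | J4 32-45 | J7 45-58 |
Completion: J1=3  J2=11  J3=32  J4=45  J5=17  J6=21  J7=58
Turnaround (C−A): J1=3  J2=10  J3=29  J4=34  J5=5  J6=5  J7=41
Turnaround times: J1=3, J2=10, J3=29, J4=34, J5=5, J6=5, J7=41
Average turnaround = (3+10+29+34+5+5+41) / 7 = 127/7 = 18.14

18.14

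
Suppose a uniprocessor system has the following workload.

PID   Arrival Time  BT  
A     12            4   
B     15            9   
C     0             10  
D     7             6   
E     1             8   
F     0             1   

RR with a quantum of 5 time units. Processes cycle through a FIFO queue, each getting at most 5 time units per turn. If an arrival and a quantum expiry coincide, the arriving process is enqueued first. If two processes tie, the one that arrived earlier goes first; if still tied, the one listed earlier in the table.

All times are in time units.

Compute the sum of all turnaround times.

111

Gantt: | C 0-5 | F 5-6 | E 6-11 | C 11-16 | D 16-21 | E 21-24 | A 24-28 | B 28-33 | D 33-34 | B 34-38 |
Completion: A=28  B=38  C=16  D=34  E=24  F=6
Turnaround = completion − arrival: A=16, B=23, C=16, D=27, E=23, F=6
Total turnaround = 16 + 23 + 16 + 27 + 23 + 6 = 111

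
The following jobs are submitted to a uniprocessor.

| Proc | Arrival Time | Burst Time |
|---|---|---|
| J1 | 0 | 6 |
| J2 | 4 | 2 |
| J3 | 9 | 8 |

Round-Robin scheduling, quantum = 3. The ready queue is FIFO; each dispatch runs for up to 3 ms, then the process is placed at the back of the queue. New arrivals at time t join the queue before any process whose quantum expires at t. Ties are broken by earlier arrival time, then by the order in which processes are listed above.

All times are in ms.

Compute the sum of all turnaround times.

Timeline: | J1 0-6 | J2 6-8 | idle 8-9 | J3 9-17 |
Completion: J1=6  J2=8  J3=17
Turnaround (C−A): J1=6  J2=4  J3=8
Turnaround = completion − arrival: J1=6, J2=4, J3=8
Total turnaround = 6 + 4 + 8 = 18

18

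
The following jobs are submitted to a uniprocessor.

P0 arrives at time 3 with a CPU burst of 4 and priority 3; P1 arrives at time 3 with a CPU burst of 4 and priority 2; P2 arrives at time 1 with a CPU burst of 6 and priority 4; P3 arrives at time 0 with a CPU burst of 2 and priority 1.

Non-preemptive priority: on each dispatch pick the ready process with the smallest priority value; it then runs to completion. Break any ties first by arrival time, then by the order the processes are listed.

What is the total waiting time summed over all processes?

Schedule: | P3 0-2 | P2 2-8 | P1 8-12 | P0 12-16 |
Completion: P0=16  P1=12  P2=8  P3=2
Waiting = turnaround − burst: P0=9, P1=5, P2=1, P3=0
Total waiting = 9 + 5 + 1 + 0 = 15

15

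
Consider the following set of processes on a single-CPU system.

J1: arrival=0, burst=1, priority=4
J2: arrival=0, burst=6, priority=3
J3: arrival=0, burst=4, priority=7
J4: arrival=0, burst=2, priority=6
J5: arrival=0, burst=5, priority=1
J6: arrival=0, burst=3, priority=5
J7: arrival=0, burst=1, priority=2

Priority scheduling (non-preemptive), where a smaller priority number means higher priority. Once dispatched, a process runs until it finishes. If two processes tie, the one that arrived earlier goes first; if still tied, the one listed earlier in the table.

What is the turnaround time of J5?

5

Schedule: | J5 0-5 | J7 5-6 | J2 6-12 | J1 12-13 | J6 13-16 | J4 16-18 | J3 18-22 |
Completion: J1=13  J2=12  J3=22  J4=18  J5=5  J6=16  J7=6
Turnaround (C−A): J1=13  J2=12  J3=22  J4=18  J5=5  J6=16  J7=6
Turnaround(J5) = completion − arrival = 5 − 0 = 5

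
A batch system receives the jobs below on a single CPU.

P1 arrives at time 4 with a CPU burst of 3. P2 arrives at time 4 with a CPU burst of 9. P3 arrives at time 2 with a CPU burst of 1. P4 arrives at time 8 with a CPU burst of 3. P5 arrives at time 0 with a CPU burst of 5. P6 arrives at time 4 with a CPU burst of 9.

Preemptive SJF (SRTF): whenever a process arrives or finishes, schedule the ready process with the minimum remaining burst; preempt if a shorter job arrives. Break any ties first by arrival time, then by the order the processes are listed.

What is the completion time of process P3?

3

Timeline: | P5 0-2 | P3 2-3 | P5 3-6 | P1 6-9 | P4 9-12 | P2 12-21 | P6 21-30 |
Completion: P1=9  P2=21  P3=3  P4=12  P5=6  P6=30
Turnaround (C−A): P1=5  P2=17  P3=1  P4=4  P5=6  P6=26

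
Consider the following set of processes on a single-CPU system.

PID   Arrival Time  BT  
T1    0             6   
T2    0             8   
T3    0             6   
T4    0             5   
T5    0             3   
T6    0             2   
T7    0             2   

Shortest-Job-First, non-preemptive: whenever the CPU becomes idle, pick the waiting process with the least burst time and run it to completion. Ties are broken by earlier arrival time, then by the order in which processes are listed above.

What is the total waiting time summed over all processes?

Gantt: | T6 0-2 | T7 2-4 | T5 4-7 | T4 7-12 | T1 12-18 | T3 18-24 | T2 24-32 |
Completion: T1=18  T2=32  T3=24  T4=12  T5=7  T6=2  T7=4
Turnaround (C−A): T1=18  T2=32  T3=24  T4=12  T5=7  T6=2  T7=4
Waiting = turnaround − burst: T1=12, T2=24, T3=18, T4=7, T5=4, T6=0, T7=2
Total waiting = 12 + 24 + 18 + 7 + 4 + 0 + 2 = 67

67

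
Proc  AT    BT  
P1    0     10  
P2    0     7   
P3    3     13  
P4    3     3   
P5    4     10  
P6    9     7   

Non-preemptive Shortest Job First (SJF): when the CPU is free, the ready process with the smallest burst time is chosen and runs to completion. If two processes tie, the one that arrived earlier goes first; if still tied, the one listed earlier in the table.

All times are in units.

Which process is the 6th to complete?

P3

Schedule: | P2 0-7 | P4 7-10 | P6 10-17 | P1 17-27 | P5 27-37 | P3 37-50 |
Completion: P1=27  P2=7  P3=50  P4=10  P5=37  P6=17
Turnaround (C−A): P1=27  P2=7  P3=47  P4=7  P5=33  P6=8
Finish order: P2 → P4 → P6 → P1 → P5 → P3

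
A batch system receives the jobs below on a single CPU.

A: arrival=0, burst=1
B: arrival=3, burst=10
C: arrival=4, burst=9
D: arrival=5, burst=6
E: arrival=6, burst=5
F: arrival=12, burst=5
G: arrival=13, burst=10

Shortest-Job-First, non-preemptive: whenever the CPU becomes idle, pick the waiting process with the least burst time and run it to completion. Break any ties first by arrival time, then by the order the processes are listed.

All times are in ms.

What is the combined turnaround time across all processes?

127

Timeline: | A 0-1 | idle 1-3 | B 3-13 | E 13-18 | F 18-23 | D 23-29 | C 29-38 | G 38-48 |
Completion: A=1  B=13  C=38  D=29  E=18  F=23  G=48
Turnaround (C−A): A=1  B=10  C=34  D=24  E=12  F=11  G=35
Turnaround = completion − arrival: A=1, B=10, C=34, D=24, E=12, F=11, G=35
Total turnaround = 1 + 10 + 34 + 24 + 12 + 11 + 35 = 127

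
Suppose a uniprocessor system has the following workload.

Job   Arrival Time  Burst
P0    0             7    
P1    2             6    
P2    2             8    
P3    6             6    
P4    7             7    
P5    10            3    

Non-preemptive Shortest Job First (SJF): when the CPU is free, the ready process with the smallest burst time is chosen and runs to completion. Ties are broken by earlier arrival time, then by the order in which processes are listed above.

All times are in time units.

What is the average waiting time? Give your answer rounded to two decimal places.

Gantt: | P0 0-7 | P1 7-13 | P5 13-16 | P3 16-22 | P4 22-29 | P2 29-37 |
Completion: P0=7  P1=13  P2=37  P3=22  P4=29  P5=16
Waiting times: P0=0, P1=5, P2=27, P3=10, P4=15, P5=3
Average waiting = (0+5+27+10+15+3) / 6 = 60/6 = 10.00

10.00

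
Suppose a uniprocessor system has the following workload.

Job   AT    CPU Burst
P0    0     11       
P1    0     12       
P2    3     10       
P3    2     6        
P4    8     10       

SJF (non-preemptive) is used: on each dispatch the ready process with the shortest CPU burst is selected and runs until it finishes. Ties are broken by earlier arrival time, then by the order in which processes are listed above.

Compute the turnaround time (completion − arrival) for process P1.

Gantt: | P0 0-11 | P3 11-17 | P2 17-27 | P4 27-37 | P1 37-49 |
Completion: P0=11  P1=49  P2=27  P3=17  P4=37
Turnaround(P1) = completion − arrival = 49 − 0 = 49

49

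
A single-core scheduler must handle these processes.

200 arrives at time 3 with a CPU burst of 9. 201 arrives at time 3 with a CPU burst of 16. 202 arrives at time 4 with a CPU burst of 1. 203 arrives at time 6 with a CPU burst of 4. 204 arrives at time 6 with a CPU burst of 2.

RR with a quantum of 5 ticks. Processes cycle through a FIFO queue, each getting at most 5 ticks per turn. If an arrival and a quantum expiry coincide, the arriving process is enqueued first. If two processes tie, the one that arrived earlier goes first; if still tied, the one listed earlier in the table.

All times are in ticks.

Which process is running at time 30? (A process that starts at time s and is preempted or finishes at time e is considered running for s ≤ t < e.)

Timeline: | idle 0-3 | 200 3-8 | 201 8-13 | 202 13-14 | 203 14-18 | 204 18-20 | 200 20-24 | 201 24-35 |
Completion: 200=24  201=35  202=14  203=18  204=20

201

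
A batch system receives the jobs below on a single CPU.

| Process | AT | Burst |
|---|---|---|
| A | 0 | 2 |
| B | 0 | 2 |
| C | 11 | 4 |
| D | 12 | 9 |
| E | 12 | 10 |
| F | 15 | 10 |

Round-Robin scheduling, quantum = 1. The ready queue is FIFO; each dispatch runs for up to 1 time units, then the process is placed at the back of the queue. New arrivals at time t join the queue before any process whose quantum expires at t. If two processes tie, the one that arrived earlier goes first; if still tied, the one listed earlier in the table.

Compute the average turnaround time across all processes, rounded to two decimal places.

17.50

Gantt: | A 0-1 | B 1-2 | A 2-3 | B 3-4 | idle 4-11 | C 11-12 | D 12-13 | E 13-14 | C 14-15 | D 15-16 | E 16-17 | F 17-18 | C 18-19 | D 19-20 | E 20-21 | F 21-22 | C 22-23 | D 23-24 | E 24-25 | F 25-26 | D 26-27 | E 27-28 | F 28-29 | D 29-30 | E 30-31 | F 31-32 | D 32-33 | E 33-34 | F 34-35 | D 35-36 | E 36-37 | F 37-38 | D 38-39 | E 39-40 | F 40-41 | E 41-42 | F 42-44 |
Completion: A=3  B=4  C=23  D=39  E=42  F=44
Turnaround (C−A): A=3  B=4  C=12  D=27  E=30  F=29
Turnaround times: A=3, B=4, C=12, D=27, E=30, F=29
Average turnaround = (3+4+12+27+30+29) / 6 = 105/6 = 17.50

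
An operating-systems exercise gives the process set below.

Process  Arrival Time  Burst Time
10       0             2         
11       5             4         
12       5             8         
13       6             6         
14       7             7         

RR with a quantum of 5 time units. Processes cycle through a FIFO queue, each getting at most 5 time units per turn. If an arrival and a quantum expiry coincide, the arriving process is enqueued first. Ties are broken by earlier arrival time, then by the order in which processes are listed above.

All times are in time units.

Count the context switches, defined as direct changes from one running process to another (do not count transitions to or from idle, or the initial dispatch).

Schedule: | 10 0-2 | idle 2-5 | 11 5-9 | 12 9-14 | 13 14-19 | 14 19-24 | 12 24-27 | 13 27-28 | 14 28-30 |
Completion: 10=2  11=9  12=27  13=28  14=30
Turnaround (C−A): 10=2  11=4  12=22  13=22  14=23

6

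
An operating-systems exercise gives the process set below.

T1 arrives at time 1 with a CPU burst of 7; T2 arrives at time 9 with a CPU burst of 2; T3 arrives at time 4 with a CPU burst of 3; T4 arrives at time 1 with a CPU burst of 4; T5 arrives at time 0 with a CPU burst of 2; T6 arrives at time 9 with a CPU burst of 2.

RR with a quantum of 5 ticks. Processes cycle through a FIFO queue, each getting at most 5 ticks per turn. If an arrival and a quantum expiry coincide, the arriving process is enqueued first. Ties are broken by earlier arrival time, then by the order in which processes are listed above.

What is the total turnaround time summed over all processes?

57

Schedule: | T5 0-2 | T1 2-7 | T4 7-11 | T3 11-14 | T1 14-16 | T2 16-18 | T6 18-20 |
Completion: T1=16  T2=18  T3=14  T4=11  T5=2  T6=20
Turnaround (C−A): T1=15  T2=9  T3=10  T4=10  T5=2  T6=11
Turnaround = completion − arrival: T1=15, T2=9, T3=10, T4=10, T5=2, T6=11
Total turnaround = 15 + 9 + 10 + 10 + 2 + 11 = 57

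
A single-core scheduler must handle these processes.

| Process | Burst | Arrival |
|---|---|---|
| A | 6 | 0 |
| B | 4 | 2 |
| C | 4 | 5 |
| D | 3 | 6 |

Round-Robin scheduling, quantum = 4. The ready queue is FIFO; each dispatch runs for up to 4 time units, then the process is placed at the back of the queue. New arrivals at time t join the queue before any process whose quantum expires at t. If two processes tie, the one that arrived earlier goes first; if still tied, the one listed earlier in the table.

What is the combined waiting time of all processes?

19

Schedule: | A 0-4 | B 4-8 | A 8-10 | C 10-14 | D 14-17 |
Completion: A=10  B=8  C=14  D=17
Waiting = turnaround − burst: A=4, B=2, C=5, D=8
Total waiting = 4 + 2 + 5 + 8 = 19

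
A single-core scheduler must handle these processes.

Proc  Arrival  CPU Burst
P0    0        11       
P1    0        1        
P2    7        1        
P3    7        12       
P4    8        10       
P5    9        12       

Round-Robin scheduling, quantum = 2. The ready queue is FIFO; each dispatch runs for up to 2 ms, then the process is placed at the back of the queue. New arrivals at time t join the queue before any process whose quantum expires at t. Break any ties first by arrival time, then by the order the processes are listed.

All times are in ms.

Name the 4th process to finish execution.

P4

Schedule: | P0 0-2 | P1 2-3 | P0 3-7 | P2 7-8 | P3 8-10 | P0 10-12 | P4 12-14 | P5 14-16 | P3 16-18 | P0 18-20 | P4 20-22 | P5 22-24 | P3 24-26 | P0 26-27 | P4 27-29 | P5 29-31 | P3 31-33 | P4 33-35 | P5 35-37 | P3 37-39 | P4 39-41 | P5 41-43 | P3 43-45 | P5 45-47 |
Completion: P0=27  P1=3  P2=8  P3=45  P4=41  P5=47
Turnaround (C−A): P0=27  P1=3  P2=1  P3=38  P4=33  P5=38
Finish order: P1 → P2 → P0 → P4 → P3 → P5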